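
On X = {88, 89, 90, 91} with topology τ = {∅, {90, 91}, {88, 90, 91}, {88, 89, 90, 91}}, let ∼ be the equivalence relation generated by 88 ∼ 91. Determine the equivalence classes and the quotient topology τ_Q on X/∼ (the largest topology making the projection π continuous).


X/∼ = {[88=91], [89], [90]}; |τ_Q| = 3.

Equivalence classes: [88=91], [89], [90].
Quotient map π: X → X/∼ sends 88 ↦ [88=91], 89 ↦ [89], 90 ↦ [90], 91 ↦ [88=91].
For each subset V ⊆ X/∼, compute π^{-1}(V) ⊆ X and check whether π^{-1}(V) ∈ τ. V is open in τ_Q iff π^{-1}(V) ∈ τ.
  V = {}: π^{-1}(V) = ∅ ∈ τ ✓.
  V = {[88=91]}: π^{-1}(V) = {88, 91} ∉ τ ✗.
  V = {[89]}: π^{-1}(V) = {89} ∉ τ ✗.
  V = {[88=91], [89]}: π^{-1}(V) = {88, 89, 91} ∉ τ ✗.
  V = {[90]}: π^{-1}(V) = {90} ∉ τ ✗.
  V = {[88=91], [90]}: π^{-1}(V) = {88, 90, 91} ∈ τ ✓.
  V = {[89], [90]}: π^{-1}(V) = {89, 90} ∉ τ ✗.
  V = {[88=91], [89], [90]}: π^{-1}(V) = {88, 89, 90, 91} ∈ τ ✓.
Open sets in the quotient: τ_Q = {{}, {[88=91], [90]}, {[88=91], [89], [90]}} (3 elements).


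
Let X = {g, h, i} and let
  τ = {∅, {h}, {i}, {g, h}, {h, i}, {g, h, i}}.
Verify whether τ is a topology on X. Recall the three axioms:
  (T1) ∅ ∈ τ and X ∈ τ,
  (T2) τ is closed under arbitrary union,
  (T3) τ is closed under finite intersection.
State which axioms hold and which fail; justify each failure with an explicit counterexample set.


τ IS a topology on X.

Axiom (T1): ∅ ∈ τ? Yes; X ∈ τ? Yes.
Axiom (T2/T3): check pairwise unions and intersections of members of τ.
All pairwise intersections and unions checked — each lies in τ. Therefore τ satisfies (T1), (T2), (T3): it IS a topology on X.


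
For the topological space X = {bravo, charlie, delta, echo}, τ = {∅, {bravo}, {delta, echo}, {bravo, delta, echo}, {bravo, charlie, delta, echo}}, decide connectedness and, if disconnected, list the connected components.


(X, τ) is connected.

Find clopen sets (U ∈ τ with X ∖ U ∈ τ):
  U = ∅, X ∖ U = {bravo, charlie, delta, echo} — both open, so U is clopen.
  U = {bravo, charlie, delta, echo}, X ∖ U = ∅ — both open, so U is clopen.
Only trivial clopens (∅ and X) exist, so (X, τ) is connected.
Compute connected components by grouping points that agree on all clopens:
  component: {bravo, charlie, delta, echo}


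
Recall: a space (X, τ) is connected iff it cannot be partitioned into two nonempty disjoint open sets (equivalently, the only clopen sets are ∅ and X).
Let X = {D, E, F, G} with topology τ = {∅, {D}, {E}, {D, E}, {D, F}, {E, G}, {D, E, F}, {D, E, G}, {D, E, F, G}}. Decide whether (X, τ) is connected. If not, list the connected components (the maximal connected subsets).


(X, τ) is disconnected; components = [{D, F}, {E, G}].

Find clopen sets (U ∈ τ with X ∖ U ∈ τ):
  U = ∅, X ∖ U = {D, E, F, G} — both open, so U is clopen.
  U = {D, F}, X ∖ U = {E, G} — both open, so U is clopen.
  U = {E, G}, X ∖ U = {D, F} — both open, so U is clopen.
  U = {D, E, F, G}, X ∖ U = ∅ — both open, so U is clopen.
Nontrivial clopen(s) exist: e.g. {D, F}. So (X, τ) is disconnected.
Compute connected components by grouping points that agree on all clopens:
  component: {D, F}
  component: {E, G}


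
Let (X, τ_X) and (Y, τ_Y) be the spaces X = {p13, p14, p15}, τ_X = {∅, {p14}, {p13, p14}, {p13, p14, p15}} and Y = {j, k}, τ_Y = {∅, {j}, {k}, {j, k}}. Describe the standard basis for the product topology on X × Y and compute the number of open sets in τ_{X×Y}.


Basis B = {∅ × ∅, {p14} × {j}, {p14} × {k}, {p13, p14} × {j}, {p13, p14} × {k}, {p14} × {j, k}, {p13, p14, p15} × {j}, {p13, p14, p15} × {k}, {p13, p14} × {j, k}, {p13, p14, p15} × {j, k}}; |τ_{X×Y}| = 16.

Enumerate products U × V with U ∈ τ_X, V ∈ τ_Y (deduplicated):
  ∅ × ∅ = {} (∅)
  {p14} × {j} = {(p14,j)}
  {p14} × {k} = {(p14,k)}
  {p13, p14} × {j} = {(p13,j), (p14,j)}
  {p13, p14} × {k} = {(p13,k), (p14,k)}
  {p14} × {j, k} = {(p14,j), (p14,k)}
  {p13, p14, p15} × {j} = {(p13,j), (p14,j), (p15,j)}
  {p13, p14, p15} × {k} = {(p13,k), (p14,k), (p15,k)}
  {p13, p14} × {j, k} = {(p13,j), (p13,k), (p14,j), (p14,k)}
  {p13, p14, p15} × {j, k} = {(p13,j), (p13,k), (p14,j), (p14,k), (p15,j), (p15,k)}
These 10 distinct sets form the basis B.
Close under arbitrary unions to get τ_{X×Y}; counting gives |τ_{X×Y}| = 16.


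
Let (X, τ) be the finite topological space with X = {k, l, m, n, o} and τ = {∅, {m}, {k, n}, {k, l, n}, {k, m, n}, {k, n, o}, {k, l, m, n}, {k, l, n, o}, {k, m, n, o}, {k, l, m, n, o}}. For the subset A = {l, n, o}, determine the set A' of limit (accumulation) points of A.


A' = {k, l, o}

For each x ∈ X, list the open sets U ∈ τ with x ∈ U, then check whether U ∩ (A ∖ {x}) ≠ ∅ for every such U.
  x = k: opens ∋ x are {k, n}, {k, l, n}, {k, m, n}, {k, n, o}, {k, l, m, n}, {k, l, n, o}, {k, m, n, o}, {k, l, m, n, o}; each meets A ∖ {k}, so x IS a limit point.
  x = l: opens ∋ x are {k, l, n}, {k, l, m, n}, {k, l, n, o}, {k, l, m, n, o}; each meets A ∖ {l}, so x IS a limit point.
  x = m: open {m} ∋ x has {m} ∩ (A ∖ {m}) = ∅, so x is NOT a limit point.
  x = n: open {k, n} ∋ x has {k, n} ∩ (A ∖ {n}) = ∅, so x is NOT a limit point.
  x = o: opens ∋ x are {k, n, o}, {k, l, n, o}, {k, m, n, o}, {k, l, m, n, o}; each meets A ∖ {o}, so x IS a limit point.
Collecting: A' = {k, l, o}.


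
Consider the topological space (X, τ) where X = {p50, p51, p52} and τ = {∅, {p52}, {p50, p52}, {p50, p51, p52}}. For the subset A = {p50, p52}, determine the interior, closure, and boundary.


int(A) = {p50, p52}, cl(A) = {p50, p51, p52}, ∂A = {p51}.

Closed sets in (X, τ) are complements of opens:
  closed(X, τ) = {∅, {p51}, {p50, p51}, {p50, p51, p52}}.
int(A) = ⋃ {U ∈ τ : U ⊆ A}. Opens contained in A: ∅, {p52}, {p50, p52}.
Taking the union of these: int(A) = {p50, p52}.
cl(A) = ⋂ {C closed : A ⊆ C}. Closed sets containing A: {p50, p51, p52}.
Intersecting these: cl(A) = {p50, p51, p52}.
∂A = cl(A) ∖ int(A) = {p50, p51, p52} ∖ {p50, p52} = {p51}.


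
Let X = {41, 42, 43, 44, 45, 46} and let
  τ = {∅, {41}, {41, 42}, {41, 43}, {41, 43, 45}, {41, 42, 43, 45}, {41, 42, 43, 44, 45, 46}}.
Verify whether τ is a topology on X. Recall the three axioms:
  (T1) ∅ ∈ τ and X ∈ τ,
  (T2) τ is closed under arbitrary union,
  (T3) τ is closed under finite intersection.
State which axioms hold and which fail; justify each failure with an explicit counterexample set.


τ is NOT a topology on X.

Axiom (T1): ∅ ∈ τ? Yes; X ∈ τ? Yes.
Axiom (T2/T3): check pairwise unions and intersections of members of τ.
Counterexample for (T2): {41, 42} ∪ {41, 43} = {41, 42, 43} ∉ τ. Therefore τ is NOT a topology.


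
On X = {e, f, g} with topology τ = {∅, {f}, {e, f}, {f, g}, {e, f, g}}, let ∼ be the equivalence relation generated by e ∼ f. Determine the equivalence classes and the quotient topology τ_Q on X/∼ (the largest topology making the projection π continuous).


X/∼ = {[e=f], [g]}; |τ_Q| = 3.

Equivalence classes: [e=f], [g].
Quotient map π: X → X/∼ sends e ↦ [e=f], f ↦ [e=f], g ↦ [g].
For each subset V ⊆ X/∼, compute π^{-1}(V) ⊆ X and check whether π^{-1}(V) ∈ τ. V is open in τ_Q iff π^{-1}(V) ∈ τ.
  V = {}: π^{-1}(V) = ∅ ∈ τ ✓.
  V = {[e=f]}: π^{-1}(V) = {e, f} ∈ τ ✓.
  V = {[g]}: π^{-1}(V) = {g} ∉ τ ✗.
  V = {[e=f], [g]}: π^{-1}(V) = {e, f, g} ∈ τ ✓.
Open sets in the quotient: τ_Q = {{}, {[e=f]}, {[e=f], [g]}} (3 elements).


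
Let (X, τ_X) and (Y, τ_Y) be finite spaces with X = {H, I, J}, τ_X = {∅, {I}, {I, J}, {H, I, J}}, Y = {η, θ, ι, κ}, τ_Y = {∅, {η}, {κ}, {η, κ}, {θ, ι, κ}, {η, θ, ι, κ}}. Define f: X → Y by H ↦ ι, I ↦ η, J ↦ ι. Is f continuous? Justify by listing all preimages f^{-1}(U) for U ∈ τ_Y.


f is NOT continuous.

Compute f^{-1}(U) for each U ∈ τ_Y:
  U = ∅: f^{-1}(U) = ∅ ∈ τ_X ✓.
  U = {η}: f^{-1}(U) = {I} ∈ τ_X ✓.
  U = {κ}: f^{-1}(U) = ∅ ∈ τ_X ✓.
  U = {η, κ}: f^{-1}(U) = {I} ∈ τ_X ✓.
  U = {θ, ι, κ}: f^{-1}(U) = {H, J} ∉ τ_X ✗.
  U = {η, θ, ι, κ}: f^{-1}(U) = {H, I, J} ∈ τ_X ✓.
Found U = {θ, ι, κ} with f^{-1}(U) = {H, J} not in τ_X. Therefore f is NOT continuous.


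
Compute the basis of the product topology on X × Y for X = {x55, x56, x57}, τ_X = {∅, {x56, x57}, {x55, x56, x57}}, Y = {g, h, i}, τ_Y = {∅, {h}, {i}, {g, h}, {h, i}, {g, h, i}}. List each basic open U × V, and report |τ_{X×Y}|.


Basis B = {∅ × ∅, {x56, x57} × {h}, {x56, x57} × {i}, {x55, x56, x57} × {h}, {x55, x56, x57} × {i}, {x56, x57} × {g, h}, {x56, x57} × {h, i}, {x55, x56, x57} × {g, h}, {x55, x56, x57} × {h, i}, {x56, x57} × {g, h, i}, {x55, x56, x57} × {g, h, i}}; |τ_{X×Y}| = 18.

Enumerate products U × V with U ∈ τ_X, V ∈ τ_Y (deduplicated):
  ∅ × ∅ = {} (∅)
  {x56, x57} × {h} = {(x56,h), (x57,h)}
  {x56, x57} × {i} = {(x56,i), (x57,i)}
  {x55, x56, x57} × {h} = {(x55,h), (x56,h), (x57,h)}
  {x55, x56, x57} × {i} = {(x55,i), (x56,i), (x57,i)}
  {x56, x57} × {g, h} = {(x56,g), (x56,h), (x57,g), (x57,h)}
  {x56, x57} × {h, i} = {(x56,h), (x56,i), (x57,h), (x57,i)}
  {x55, x56, x57} × {g, h} = {(x55,g), (x55,h), (x56,g), (x56,h), (x57,g), (x57,h)}
  {x55, x56, x57} × {h, i} = {(x55,h), (x55,i), (x56,h), (x56,i), (x57,h), (x57,i)}
  {x56, x57} × {g, h, i} = {(x56,g), (x56,h), (x56,i), (x57,g), (x57,h), (x57,i)}
  {x55, x56, x57} × {g, h, i} = {(x55,g), (x55,h), (x55,i), (x56,g), (x56,h), (x56,i), (x57,g), (x57,h), (x57,i)}
These 11 distinct sets form the basis B.
Close under arbitrary unions to get τ_{X×Y}; counting gives |τ_{X×Y}| = 18.


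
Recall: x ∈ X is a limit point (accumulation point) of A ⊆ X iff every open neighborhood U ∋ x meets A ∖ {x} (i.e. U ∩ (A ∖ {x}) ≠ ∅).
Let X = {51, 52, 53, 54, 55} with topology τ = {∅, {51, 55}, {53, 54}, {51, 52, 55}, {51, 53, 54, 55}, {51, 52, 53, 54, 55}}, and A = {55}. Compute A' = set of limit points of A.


A' = {51, 52}

For each x ∈ X, list the open sets U ∈ τ with x ∈ U, then check whether U ∩ (A ∖ {x}) ≠ ∅ for every such U.
  x = 51: opens ∋ x are {51, 55}, {51, 52, 55}, {51, 53, 54, 55}, {51, 52, 53, 54, 55}; each meets A ∖ {51}, so x IS a limit point.
  x = 52: opens ∋ x are {51, 52, 55}, {51, 52, 53, 54, 55}; each meets A ∖ {52}, so x IS a limit point.
  x = 53: open {53, 54} ∋ x has {53, 54} ∩ (A ∖ {53}) = ∅, so x is NOT a limit point.
  x = 54: open {53, 54} ∋ x has {53, 54} ∩ (A ∖ {54}) = ∅, so x is NOT a limit point.
  x = 55: open {51, 55} ∋ x has {51, 55} ∩ (A ∖ {55}) = ∅, so x is NOT a limit point.
Collecting: A' = {51, 52}.


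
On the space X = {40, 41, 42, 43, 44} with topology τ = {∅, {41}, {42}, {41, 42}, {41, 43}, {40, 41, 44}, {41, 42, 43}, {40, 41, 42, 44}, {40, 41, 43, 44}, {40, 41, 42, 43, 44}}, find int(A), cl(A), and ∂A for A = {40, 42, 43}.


int(A) = {42}, cl(A) = {40, 42, 43, 44}, ∂A = {40, 43, 44}.

Closed sets in (X, τ) are complements of opens:
  closed(X, τ) = {∅, {42}, {43}, {40, 44}, {42, 43}, {40, 42, 44}, {40, 43, 44}, {40, 41, 43, 44}, {40, 42, 43, 44}, {40, 41, 42, 43, 44}}.
int(A) = ⋃ {U ∈ τ : U ⊆ A}. Opens contained in A: ∅, {42}.
Taking the union of these: int(A) = {42}.
cl(A) = ⋂ {C closed : A ⊆ C}. Closed sets containing A: {40, 42, 43, 44}, {40, 41, 42, 43, 44}.
Intersecting these: cl(A) = {40, 42, 43, 44}.
∂A = cl(A) ∖ int(A) = {40, 42, 43, 44} ∖ {42} = {40, 43, 44}.


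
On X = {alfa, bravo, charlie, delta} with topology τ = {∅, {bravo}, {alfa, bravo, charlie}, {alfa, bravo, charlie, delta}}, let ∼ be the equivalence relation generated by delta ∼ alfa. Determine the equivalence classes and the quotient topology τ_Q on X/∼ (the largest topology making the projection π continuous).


X/∼ = {[alfa=delta], [bravo], [charlie]}; |τ_Q| = 3.

Equivalence classes: [alfa=delta], [bravo], [charlie].
Quotient map π: X → X/∼ sends alfa ↦ [alfa=delta], bravo ↦ [bravo], charlie ↦ [charlie], delta ↦ [alfa=delta].
For each subset V ⊆ X/∼, compute π^{-1}(V) ⊆ X and check whether π^{-1}(V) ∈ τ. V is open in τ_Q iff π^{-1}(V) ∈ τ.
  V = {}: π^{-1}(V) = ∅ ∈ τ ✓.
  V = {[alfa=delta]}: π^{-1}(V) = {alfa, delta} ∉ τ ✗.
  V = {[bravo]}: π^{-1}(V) = {bravo} ∈ τ ✓.
  V = {[alfa=delta], [bravo]}: π^{-1}(V) = {alfa, bravo, delta} ∉ τ ✗.
  V = {[charlie]}: π^{-1}(V) = {charlie} ∉ τ ✗.
  V = {[alfa=delta], [charlie]}: π^{-1}(V) = {alfa, charlie, delta} ∉ τ ✗.
  V = {[bravo], [charlie]}: π^{-1}(V) = {bravo, charlie} ∉ τ ✗.
  V = {[alfa=delta], [bravo], [charlie]}: π^{-1}(V) = {alfa, bravo, charlie, delta} ∈ τ ✓.
Open sets in the quotient: τ_Q = {{}, {[bravo]}, {[alfa=delta], [bravo], [charlie]}} (3 elements).


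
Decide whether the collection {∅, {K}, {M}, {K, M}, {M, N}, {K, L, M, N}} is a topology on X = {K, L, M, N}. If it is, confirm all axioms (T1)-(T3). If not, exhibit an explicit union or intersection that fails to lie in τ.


τ is NOT a topology on X.

Axiom (T1): ∅ ∈ τ? Yes; X ∈ τ? Yes.
Axiom (T2/T3): check pairwise unions and intersections of members of τ.
Counterexample for (T2): {K} ∪ {M, N} = {K, M, N} ∉ τ. Therefore τ is NOT a topology.


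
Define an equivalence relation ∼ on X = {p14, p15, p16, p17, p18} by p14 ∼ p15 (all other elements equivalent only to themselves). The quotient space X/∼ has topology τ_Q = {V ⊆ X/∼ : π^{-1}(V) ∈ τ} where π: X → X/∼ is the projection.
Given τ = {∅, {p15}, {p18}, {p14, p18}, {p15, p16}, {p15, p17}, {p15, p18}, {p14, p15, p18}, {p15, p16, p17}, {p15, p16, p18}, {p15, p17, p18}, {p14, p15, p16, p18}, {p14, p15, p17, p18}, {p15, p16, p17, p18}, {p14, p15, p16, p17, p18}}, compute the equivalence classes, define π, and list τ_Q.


X/∼ = {[p14=p15], [p16], [p17], [p18]}; |τ_Q| = 6.

Equivalence classes: [p14=p15], [p16], [p17], [p18].
Quotient map π: X → X/∼ sends p14 ↦ [p14=p15], p15 ↦ [p14=p15], p16 ↦ [p16], p17 ↦ [p17], p18 ↦ [p18].
For each subset V ⊆ X/∼, compute π^{-1}(V) ⊆ X and check whether π^{-1}(V) ∈ τ. V is open in τ_Q iff π^{-1}(V) ∈ τ.
  V = {}: π^{-1}(V) = ∅ ∈ τ ✓.
  V = {[p14=p15]}: π^{-1}(V) = {p14, p15} ∉ τ ✗.
  V = {[p16]}: π^{-1}(V) = {p16} ∉ τ ✗.
  V = {[p14=p15], [p16]}: π^{-1}(V) = {p14, p15, p16} ∉ τ ✗.
  V = {[p17]}: π^{-1}(V) = {p17} ∉ τ ✗.
  V = {[p14=p15], [p17]}: π^{-1}(V) = {p14, p15, p17} ∉ τ ✗.
  V = {[p16], [p17]}: π^{-1}(V) = {p16, p17} ∉ τ ✗.
  V = {[p14=p15], [p16], [p17]}: π^{-1}(V) = {p14, p15, p16, p17} ∉ τ ✗.
  V = {[p18]}: π^{-1}(V) = {p18} ∈ τ ✓.
  V = {[p14=p15], [p18]}: π^{-1}(V) = {p14, p15, p18} ∈ τ ✓.
  V = {[p16], [p18]}: π^{-1}(V) = {p16, p18} ∉ τ ✗.
  V = {[p14=p15], [p16], [p18]}: π^{-1}(V) = {p14, p15, p16, p18} ∈ τ ✓.
  V = {[p17], [p18]}: π^{-1}(V) = {p17, p18} ∉ τ ✗.
  V = {[p14=p15], [p17], [p18]}: π^{-1}(V) = {p14, p15, p17, p18} ∈ τ ✓.
  V = {[p16], [p17], [p18]}: π^{-1}(V) = {p16, p17, p18} ∉ τ ✗.
  V = {[p14=p15], [p16], [p17], [p18]}: π^{-1}(V) = {p14, p15, p16, p17, p18} ∈ τ ✓.
Open sets in the quotient: τ_Q = {{}, {[p18]}, {[p14=p15], [p18]}, {[p14=p15], [p16], [p18]}, {[p14=p15], [p17], [p18]}, {[p14=p15], [p16], [p17], [p18]}} (6 elements).


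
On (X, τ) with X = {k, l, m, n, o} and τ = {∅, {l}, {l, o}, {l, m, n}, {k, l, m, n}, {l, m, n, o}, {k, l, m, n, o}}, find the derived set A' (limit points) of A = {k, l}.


A' = {k, m, n, o}

For each x ∈ X, list the open sets U ∈ τ with x ∈ U, then check whether U ∩ (A ∖ {x}) ≠ ∅ for every such U.
  x = k: opens ∋ x are {k, l, m, n}, {k, l, m, n, o}; each meets A ∖ {k}, so x IS a limit point.
  x = l: open {l} ∋ x has {l} ∩ (A ∖ {l}) = ∅, so x is NOT a limit point.
  x = m: opens ∋ x are {l, m, n}, {k, l, m, n}, {l, m, n, o}, {k, l, m, n, o}; each meets A ∖ {m}, so x IS a limit point.
  x = n: opens ∋ x are {l, m, n}, {k, l, m, n}, {l, m, n, o}, {k, l, m, n, o}; each meets A ∖ {n}, so x IS a limit point.
  x = o: opens ∋ x are {l, o}, {l, m, n, o}, {k, l, m, n, o}; each meets A ∖ {o}, so x IS a limit point.
Collecting: A' = {k, m, n, o}.


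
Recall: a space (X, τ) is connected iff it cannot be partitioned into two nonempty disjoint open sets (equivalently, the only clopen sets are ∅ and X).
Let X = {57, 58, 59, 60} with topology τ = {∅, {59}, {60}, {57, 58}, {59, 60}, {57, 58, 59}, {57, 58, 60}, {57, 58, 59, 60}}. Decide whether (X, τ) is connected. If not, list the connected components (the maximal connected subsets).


(X, τ) is disconnected; components = [{59}, {60}, {57, 58}].

Find clopen sets (U ∈ τ with X ∖ U ∈ τ):
  U = ∅, X ∖ U = {57, 58, 59, 60} — both open, so U is clopen.
  U = {59}, X ∖ U = {57, 58, 60} — both open, so U is clopen.
  U = {60}, X ∖ U = {57, 58, 59} — both open, so U is clopen.
  U = {57, 58}, X ∖ U = {59, 60} — both open, so U is clopen.
  U = {59, 60}, X ∖ U = {57, 58} — both open, so U is clopen.
  U = {57, 58, 59}, X ∖ U = {60} — both open, so U is clopen.
  U = {57, 58, 60}, X ∖ U = {59} — both open, so U is clopen.
  U = {57, 58, 59, 60}, X ∖ U = ∅ — both open, so U is clopen.
Nontrivial clopen(s) exist: e.g. {57, 58, 59}. So (X, τ) is disconnected.
Compute connected components by grouping points that agree on all clopens:
  component: {59}
  component: {60}
  component: {57, 58}


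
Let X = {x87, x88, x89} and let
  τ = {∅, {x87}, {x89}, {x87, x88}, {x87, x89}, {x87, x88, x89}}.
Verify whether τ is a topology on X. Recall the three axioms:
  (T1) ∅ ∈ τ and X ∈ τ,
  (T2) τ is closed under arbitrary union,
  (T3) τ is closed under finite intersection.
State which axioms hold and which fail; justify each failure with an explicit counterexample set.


τ IS a topology on X.

Axiom (T1): ∅ ∈ τ? Yes; X ∈ τ? Yes.
Axiom (T2/T3): check pairwise unions and intersections of members of τ.
All pairwise intersections and unions checked — each lies in τ. Therefore τ satisfies (T1), (T2), (T3): it IS a topology on X.


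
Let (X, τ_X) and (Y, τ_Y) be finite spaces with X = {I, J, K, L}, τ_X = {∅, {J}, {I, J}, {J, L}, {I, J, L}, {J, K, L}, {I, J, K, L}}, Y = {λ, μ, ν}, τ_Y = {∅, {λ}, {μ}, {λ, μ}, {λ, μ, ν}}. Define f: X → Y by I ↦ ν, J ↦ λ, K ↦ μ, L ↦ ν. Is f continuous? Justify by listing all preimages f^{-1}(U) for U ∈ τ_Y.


f is NOT continuous.

Compute f^{-1}(U) for each U ∈ τ_Y:
  U = ∅: f^{-1}(U) = ∅ ∈ τ_X ✓.
  U = {λ}: f^{-1}(U) = {J} ∈ τ_X ✓.
  U = {μ}: f^{-1}(U) = {K} ∉ τ_X ✗.
  U = {λ, μ}: f^{-1}(U) = {J, K} ∉ τ_X ✗.
  U = {λ, μ, ν}: f^{-1}(U) = {I, J, K, L} ∈ τ_X ✓.
Found U = {μ} with f^{-1}(U) = {K} not in τ_X. Therefore f is NOT continuous.


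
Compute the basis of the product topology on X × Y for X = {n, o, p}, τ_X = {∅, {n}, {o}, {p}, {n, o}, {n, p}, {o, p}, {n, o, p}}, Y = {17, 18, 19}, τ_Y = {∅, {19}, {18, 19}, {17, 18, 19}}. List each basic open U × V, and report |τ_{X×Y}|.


Basis B = {∅ × ∅, {n} × {19}, {o} × {19}, {p} × {19}, {n} × {18, 19}, {n, o} × {19}, {n, p} × {19}, {o} × {18, 19}, {o, p} × {19}, {p} × {18, 19}, {n} × {17, 18, 19}, {n, o, p} × {19}, {o} × {17, 18, 19}, {p} × {17, 18, 19}, {n, o} × {18, 19}, {n, p} × {18, 19}, {o, p} × {18, 19}, {n, o} × {17, 18, 19}, {n, p} × {17, 18, 19}, {n, o, p} × {18, 19}, {o, p} × {17, 18, 19}, {n, o, p} × {17, 18, 19}}; |τ_{X×Y}| = 64.

Enumerate products U × V with U ∈ τ_X, V ∈ τ_Y (deduplicated):
  ∅ × ∅ = {} (∅)
  {n} × {19} = {(n,19)}
  {o} × {19} = {(o,19)}
  {p} × {19} = {(p,19)}
  {n} × {18, 19} = {(n,18), (n,19)}
  {n, o} × {19} = {(n,19), (o,19)}
  {n, p} × {19} = {(n,19), (p,19)}
  {o} × {18, 19} = {(o,18), (o,19)}
  {o, p} × {19} = {(o,19), (p,19)}
  {p} × {18, 19} = {(p,18), (p,19)}
  {n} × {17, 18, 19} = {(n,17), (n,18), (n,19)}
  {n, o, p} × {19} = {(n,19), (o,19), (p,19)}
  {o} × {17, 18, 19} = {(o,17), (o,18), (o,19)}
  {p} × {17, 18, 19} = {(p,17), (p,18), (p,19)}
  {n, o} × {18, 19} = {(n,18), (n,19), (o,18), (o,19)}
  {n, p} × {18, 19} = {(n,18), (n,19), (p,18), (p,19)}
  {o, p} × {18, 19} = {(o,18), (o,19), (p,18), (p,19)}
  {n, o} × {17, 18, 19} = {(n,17), (n,18), (n,19), (o,17), (o,18), (o,19)}
  {n, p} × {17, 18, 19} = {(n,17), (n,18), (n,19), (p,17), (p,18), (p,19)}
  {n, o, p} × {18, 19} = {(n,18), (n,19), (o,18), (o,19), (p,18), (p,19)}
  {o, p} × {17, 18, 19} = {(o,17), (o,18), (o,19), (p,17), (p,18), (p,19)}
  {n, o, p} × {17, 18, 19} = {(n,17), (n,18), (n,19), (o,17), (o,18), (o,19), (p,17), (p,18), (p,19)}
These 22 distinct sets form the basis B.
Close under arbitrary unions to get τ_{X×Y}; counting gives |τ_{X×Y}| = 64.


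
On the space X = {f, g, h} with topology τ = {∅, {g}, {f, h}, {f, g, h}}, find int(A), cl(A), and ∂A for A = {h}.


int(A) = ∅, cl(A) = {f, h}, ∂A = {f, h}.

Closed sets in (X, τ) are complements of opens:
  closed(X, τ) = {∅, {g}, {f, h}, {f, g, h}}.
int(A) = ⋃ {U ∈ τ : U ⊆ A}. Opens contained in A: ∅.
Taking the union of these: int(A) = ∅.
cl(A) = ⋂ {C closed : A ⊆ C}. Closed sets containing A: {f, h}, {f, g, h}.
Intersecting these: cl(A) = {f, h}.
∂A = cl(A) ∖ int(A) = {f, h} ∖ ∅ = {f, h}.


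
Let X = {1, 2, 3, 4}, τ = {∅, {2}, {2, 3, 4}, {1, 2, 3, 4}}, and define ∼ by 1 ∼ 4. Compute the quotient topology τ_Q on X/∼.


X/∼ = {[1=4], [2], [3]}; |τ_Q| = 3.

Equivalence classes: [1=4], [2], [3].
Quotient map π: X → X/∼ sends 1 ↦ [1=4], 2 ↦ [2], 3 ↦ [3], 4 ↦ [1=4].
For each subset V ⊆ X/∼, compute π^{-1}(V) ⊆ X and check whether π^{-1}(V) ∈ τ. V is open in τ_Q iff π^{-1}(V) ∈ τ.
  V = {}: π^{-1}(V) = ∅ ∈ τ ✓.
  V = {[1=4]}: π^{-1}(V) = {1, 4} ∉ τ ✗.
  V = {[2]}: π^{-1}(V) = {2} ∈ τ ✓.
  V = {[1=4], [2]}: π^{-1}(V) = {1, 2, 4} ∉ τ ✗.
  V = {[3]}: π^{-1}(V) = {3} ∉ τ ✗.
  V = {[1=4], [3]}: π^{-1}(V) = {1, 3, 4} ∉ τ ✗.
  V = {[2], [3]}: π^{-1}(V) = {2, 3} ∉ τ ✗.
  V = {[1=4], [2], [3]}: π^{-1}(V) = {1, 2, 3, 4} ∈ τ ✓.
Open sets in the quotient: τ_Q = {{}, {[2]}, {[1=4], [2], [3]}} (3 elements).


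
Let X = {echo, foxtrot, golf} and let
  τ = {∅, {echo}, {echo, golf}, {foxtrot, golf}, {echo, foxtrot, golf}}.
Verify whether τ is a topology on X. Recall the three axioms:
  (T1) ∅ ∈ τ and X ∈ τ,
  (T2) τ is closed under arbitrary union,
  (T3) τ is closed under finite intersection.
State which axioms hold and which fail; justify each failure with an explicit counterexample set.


τ is NOT a topology on X.

Axiom (T1): ∅ ∈ τ? Yes; X ∈ τ? Yes.
Axiom (T2/T3): check pairwise unions and intersections of members of τ.
Counterexample for (T3): {echo, golf} ∩ {foxtrot, golf} = {golf} ∉ τ. Therefore τ is NOT a topology.


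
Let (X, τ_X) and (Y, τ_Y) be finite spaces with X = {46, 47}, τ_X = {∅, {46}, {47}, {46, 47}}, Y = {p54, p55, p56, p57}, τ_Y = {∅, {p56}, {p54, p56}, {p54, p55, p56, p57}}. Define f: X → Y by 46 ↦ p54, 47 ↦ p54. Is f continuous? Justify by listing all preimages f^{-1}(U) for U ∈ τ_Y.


f IS continuous.

Compute f^{-1}(U) for each U ∈ τ_Y:
  U = ∅: f^{-1}(U) = ∅ ∈ τ_X ✓.
  U = {p56}: f^{-1}(U) = ∅ ∈ τ_X ✓.
  U = {p54, p56}: f^{-1}(U) = {46, 47} ∈ τ_X ✓.
  U = {p54, p55, p56, p57}: f^{-1}(U) = {46, 47} ∈ τ_X ✓.
Every preimage lies in τ_X, so f IS continuous.


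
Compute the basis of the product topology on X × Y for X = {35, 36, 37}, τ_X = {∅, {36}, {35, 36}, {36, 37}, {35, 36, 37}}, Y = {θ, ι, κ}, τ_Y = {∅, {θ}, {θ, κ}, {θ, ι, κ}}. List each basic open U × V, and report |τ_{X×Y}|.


Basis B = {∅ × ∅, {36} × {θ}, {35, 36} × {θ}, {36} × {θ, κ}, {36, 37} × {θ}, {35, 36, 37} × {θ}, {36} × {θ, ι, κ}, {35, 36} × {θ, κ}, {36, 37} × {θ, κ}, {35, 36} × {θ, ι, κ}, {35, 36, 37} × {θ, κ}, {36, 37} × {θ, ι, κ}, {35, 36, 37} × {θ, ι, κ}}; |τ_{X×Y}| = 30.

Enumerate products U × V with U ∈ τ_X, V ∈ τ_Y (deduplicated):
  ∅ × ∅ = {} (∅)
  {36} × {θ} = {(36,θ)}
  {35, 36} × {θ} = {(35,θ), (36,θ)}
  {36} × {θ, κ} = {(36,θ), (36,κ)}
  {36, 37} × {θ} = {(36,θ), (37,θ)}
  {35, 36, 37} × {θ} = {(35,θ), (36,θ), (37,θ)}
  {36} × {θ, ι, κ} = {(36,θ), (36,ι), (36,κ)}
  {35, 36} × {θ, κ} = {(35,θ), (35,κ), (36,θ), (36,κ)}
  {36, 37} × {θ, κ} = {(36,θ), (36,κ), (37,θ), (37,κ)}
  {35, 36} × {θ, ι, κ} = {(35,θ), (35,ι), (35,κ), (36,θ), (36,ι), (36,κ)}
  {35, 36, 37} × {θ, κ} = {(35,θ), (35,κ), (36,θ), (36,κ), (37,θ), (37,κ)}
  {36, 37} × {θ, ι, κ} = {(36,θ), (36,ι), (36,κ), (37,θ), (37,ι), (37,κ)}
  {35, 36, 37} × {θ, ι, κ} = {(35,θ), (35,ι), (35,κ), (36,θ), (36,ι), (36,κ), (37,θ), (37,ι), (37,κ)}
These 13 distinct sets form the basis B.
Close under arbitrary unions to get τ_{X×Y}; counting gives |τ_{X×Y}| = 30.


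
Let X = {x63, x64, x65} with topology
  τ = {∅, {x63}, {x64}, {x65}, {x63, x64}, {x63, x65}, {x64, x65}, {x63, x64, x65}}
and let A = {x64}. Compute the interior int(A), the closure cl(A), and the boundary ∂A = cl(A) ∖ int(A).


int(A) = {x64}, cl(A) = {x64}, ∂A = ∅.

Closed sets in (X, τ) are complements of opens:
  closed(X, τ) = {∅, {x63}, {x64}, {x65}, {x63, x64}, {x63, x65}, {x64, x65}, {x63, x64, x65}}.
int(A) = ⋃ {U ∈ τ : U ⊆ A}. Opens contained in A: ∅, {x64}.
Taking the union of these: int(A) = {x64}.
cl(A) = ⋂ {C closed : A ⊆ C}. Closed sets containing A: {x64}, {x63, x64}, {x64, x65}, {x63, x64, x65}.
Intersecting these: cl(A) = {x64}.
∂A = cl(A) ∖ int(A) = {x64} ∖ {x64} = ∅.


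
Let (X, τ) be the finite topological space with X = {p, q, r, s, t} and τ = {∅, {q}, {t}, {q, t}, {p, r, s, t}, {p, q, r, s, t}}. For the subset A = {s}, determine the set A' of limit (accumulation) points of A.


A' = {p, r}

For each x ∈ X, list the open sets U ∈ τ with x ∈ U, then check whether U ∩ (A ∖ {x}) ≠ ∅ for every such U.
  x = p: opens ∋ x are {p, r, s, t}, {p, q, r, s, t}; each meets A ∖ {p}, so x IS a limit point.
  x = q: open {q} ∋ x has {q} ∩ (A ∖ {q}) = ∅, so x is NOT a limit point.
  x = r: opens ∋ x are {p, r, s, t}, {p, q, r, s, t}; each meets A ∖ {r}, so x IS a limit point.
  x = s: open {p, r, s, t} ∋ x has {p, r, s, t} ∩ (A ∖ {s}) = ∅, so x is NOT a limit point.
  x = t: open {t} ∋ x has {t} ∩ (A ∖ {t}) = ∅, so x is NOT a limit point.
Collecting: A' = {p, r}.


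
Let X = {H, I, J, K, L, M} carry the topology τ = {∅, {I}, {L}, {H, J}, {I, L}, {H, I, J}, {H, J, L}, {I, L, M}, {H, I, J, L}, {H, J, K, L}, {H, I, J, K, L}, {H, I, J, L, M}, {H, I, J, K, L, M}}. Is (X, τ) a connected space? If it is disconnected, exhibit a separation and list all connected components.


(X, τ) is connected.

Find clopen sets (U ∈ τ with X ∖ U ∈ τ):
  U = ∅, X ∖ U = {H, I, J, K, L, M} — both open, so U is clopen.
  U = {H, I, J, K, L, M}, X ∖ U = ∅ — both open, so U is clopen.
Only trivial clopens (∅ and X) exist, so (X, τ) is connected.
Compute connected components by grouping points that agree on all clopens:
  component: {H, I, J, K, L, M}


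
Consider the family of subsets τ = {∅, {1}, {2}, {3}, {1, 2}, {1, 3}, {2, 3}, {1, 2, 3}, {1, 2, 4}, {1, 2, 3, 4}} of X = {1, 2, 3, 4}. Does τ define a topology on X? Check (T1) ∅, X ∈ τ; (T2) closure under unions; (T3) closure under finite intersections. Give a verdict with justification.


τ IS a topology on X.

Axiom (T1): ∅ ∈ τ? Yes; X ∈ τ? Yes.
Axiom (T2/T3): check pairwise unions and intersections of members of τ.
All pairwise intersections and unions checked — each lies in τ. Therefore τ satisfies (T1), (T2), (T3): it IS a topology on X.


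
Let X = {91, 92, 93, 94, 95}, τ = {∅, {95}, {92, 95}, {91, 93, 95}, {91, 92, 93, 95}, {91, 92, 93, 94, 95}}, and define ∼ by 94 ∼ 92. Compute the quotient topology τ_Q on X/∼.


X/∼ = {[91], [92=94], [93], [95]}; |τ_Q| = 4.

Equivalence classes: [91], [92=94], [93], [95].
Quotient map π: X → X/∼ sends 91 ↦ [91], 92 ↦ [92=94], 93 ↦ [93], 94 ↦ [92=94], 95 ↦ [95].
For each subset V ⊆ X/∼, compute π^{-1}(V) ⊆ X and check whether π^{-1}(V) ∈ τ. V is open in τ_Q iff π^{-1}(V) ∈ τ.
  V = {}: π^{-1}(V) = ∅ ∈ τ ✓.
  V = {[91]}: π^{-1}(V) = {91} ∉ τ ✗.
  V = {[92=94]}: π^{-1}(V) = {92, 94} ∉ τ ✗.
  V = {[91], [92=94]}: π^{-1}(V) = {91, 92, 94} ∉ τ ✗.
  V = {[93]}: π^{-1}(V) = {93} ∉ τ ✗.
  V = {[91], [93]}: π^{-1}(V) = {91, 93} ∉ τ ✗.
  V = {[92=94], [93]}: π^{-1}(V) = {92, 93, 94} ∉ τ ✗.
  V = {[91], [92=94], [93]}: π^{-1}(V) = {91, 92, 93, 94} ∉ τ ✗.
  V = {[95]}: π^{-1}(V) = {95} ∈ τ ✓.
  V = {[91], [95]}: π^{-1}(V) = {91, 95} ∉ τ ✗.
  V = {[92=94], [95]}: π^{-1}(V) = {92, 94, 95} ∉ τ ✗.
  V = {[91], [92=94], [95]}: π^{-1}(V) = {91, 92, 94, 95} ∉ τ ✗.
  V = {[93], [95]}: π^{-1}(V) = {93, 95} ∉ τ ✗.
  V = {[91], [93], [95]}: π^{-1}(V) = {91, 93, 95} ∈ τ ✓.
  V = {[92=94], [93], [95]}: π^{-1}(V) = {92, 93, 94, 95} ∉ τ ✗.
  V = {[91], [92=94], [93], [95]}: π^{-1}(V) = {91, 92, 93, 94, 95} ∈ τ ✓.
Open sets in the quotient: τ_Q = {{}, {[95]}, {[91], [93], [95]}, {[91], [92=94], [93], [95]}} (4 elements).


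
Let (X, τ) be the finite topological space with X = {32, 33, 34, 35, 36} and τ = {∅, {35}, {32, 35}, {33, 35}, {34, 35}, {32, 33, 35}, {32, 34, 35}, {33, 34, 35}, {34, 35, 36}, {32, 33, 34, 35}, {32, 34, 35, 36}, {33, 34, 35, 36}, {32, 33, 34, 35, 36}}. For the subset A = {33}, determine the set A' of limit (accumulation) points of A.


A' = ∅

For each x ∈ X, list the open sets U ∈ τ with x ∈ U, then check whether U ∩ (A ∖ {x}) ≠ ∅ for every such U.
  x = 32: open {32, 35} ∋ x has {32, 35} ∩ (A ∖ {32}) = ∅, so x is NOT a limit point.
  x = 33: open {33, 35} ∋ x has {33, 35} ∩ (A ∖ {33}) = ∅, so x is NOT a limit point.
  x = 34: open {34, 35} ∋ x has {34, 35} ∩ (A ∖ {34}) = ∅, so x is NOT a limit point.
  x = 35: open {35} ∋ x has {35} ∩ (A ∖ {35}) = ∅, so x is NOT a limit point.
  x = 36: open {34, 35, 36} ∋ x has {34, 35, 36} ∩ (A ∖ {36}) = ∅, so x is NOT a limit point.
Collecting: A' = ∅.


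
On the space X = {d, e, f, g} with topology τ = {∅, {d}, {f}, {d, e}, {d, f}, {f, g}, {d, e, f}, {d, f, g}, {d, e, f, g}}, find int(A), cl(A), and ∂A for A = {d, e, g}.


int(A) = {d, e}, cl(A) = {d, e, g}, ∂A = {g}.

Closed sets in (X, τ) are complements of opens:
  closed(X, τ) = {∅, {e}, {g}, {d, e}, {e, g}, {f, g}, {d, e, g}, {e, f, g}, {d, e, f, g}}.
int(A) = ⋃ {U ∈ τ : U ⊆ A}. Opens contained in A: ∅, {d}, {d, e}.
Taking the union of these: int(A) = {d, e}.
cl(A) = ⋂ {C closed : A ⊆ C}. Closed sets containing A: {d, e, g}, {d, e, f, g}.
Intersecting these: cl(A) = {d, e, g}.
∂A = cl(A) ∖ int(A) = {d, e, g} ∖ {d, e} = {g}.


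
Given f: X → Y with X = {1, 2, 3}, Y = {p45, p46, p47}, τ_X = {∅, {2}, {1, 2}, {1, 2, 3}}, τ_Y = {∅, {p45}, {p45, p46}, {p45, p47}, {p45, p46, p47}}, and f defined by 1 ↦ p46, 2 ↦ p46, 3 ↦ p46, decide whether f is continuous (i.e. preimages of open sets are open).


f IS continuous.

Compute f^{-1}(U) for each U ∈ τ_Y:
  U = ∅: f^{-1}(U) = ∅ ∈ τ_X ✓.
  U = {p45}: f^{-1}(U) = ∅ ∈ τ_X ✓.
  U = {p45, p46}: f^{-1}(U) = {1, 2, 3} ∈ τ_X ✓.
  U = {p45, p47}: f^{-1}(U) = ∅ ∈ τ_X ✓.
  U = {p45, p46, p47}: f^{-1}(U) = {1, 2, 3} ∈ τ_X ✓.
Every preimage lies in τ_X, so f IS continuous.


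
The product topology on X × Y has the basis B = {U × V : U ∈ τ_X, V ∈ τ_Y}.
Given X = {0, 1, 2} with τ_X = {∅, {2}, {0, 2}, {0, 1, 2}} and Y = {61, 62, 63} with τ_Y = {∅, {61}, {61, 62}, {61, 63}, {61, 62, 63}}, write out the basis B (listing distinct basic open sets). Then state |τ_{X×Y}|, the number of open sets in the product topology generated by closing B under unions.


Basis B = {∅ × ∅, {2} × {61}, {0, 2} × {61}, {2} × {61, 62}, {2} × {61, 63}, {0, 1, 2} × {61}, {2} × {61, 62, 63}, {0, 2} × {61, 62}, {0, 2} × {61, 63}, {0, 2} × {61, 62, 63}, {0, 1, 2} × {61, 62}, {0, 1, 2} × {61, 63}, {0, 1, 2} × {61, 62, 63}}; |τ_{X×Y}| = 30.

Enumerate products U × V with U ∈ τ_X, V ∈ τ_Y (deduplicated):
  ∅ × ∅ = {} (∅)
  {2} × {61} = {(2,61)}
  {0, 2} × {61} = {(0,61), (2,61)}
  {2} × {61, 62} = {(2,61), (2,62)}
  {2} × {61, 63} = {(2,61), (2,63)}
  {0, 1, 2} × {61} = {(0,61), (1,61), (2,61)}
  {2} × {61, 62, 63} = {(2,61), (2,62), (2,63)}
  {0, 2} × {61, 62} = {(0,61), (0,62), (2,61), (2,62)}
  {0, 2} × {61, 63} = {(0,61), (0,63), (2,61), (2,63)}
  {0, 2} × {61, 62, 63} = {(0,61), (0,62), (0,63), (2,61), (2,62), (2,63)}
  {0, 1, 2} × {61, 62} = {(0,61), (0,62), (1,61), (1,62), (2,61), (2,62)}
  {0, 1, 2} × {61, 63} = {(0,61), (0,63), (1,61), (1,63), (2,61), (2,63)}
  {0, 1, 2} × {61, 62, 63} = {(0,61), (0,62), (0,63), (1,61), (1,62), (1,63), (2,61), (2,62), (2,63)}
These 13 distinct sets form the basis B.
Close under arbitrary unions to get τ_{X×Y}; counting gives |τ_{X×Y}| = 30.


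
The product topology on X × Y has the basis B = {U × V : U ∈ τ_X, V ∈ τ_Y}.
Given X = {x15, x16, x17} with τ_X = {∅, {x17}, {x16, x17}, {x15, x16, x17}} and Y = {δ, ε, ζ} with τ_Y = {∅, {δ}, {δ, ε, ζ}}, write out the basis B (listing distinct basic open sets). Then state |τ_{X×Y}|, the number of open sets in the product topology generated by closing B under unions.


Basis B = {∅ × ∅, {x17} × {δ}, {x16, x17} × {δ}, {x15, x16, x17} × {δ}, {x17} × {δ, ε, ζ}, {x16, x17} × {δ, ε, ζ}, {x15, x16, x17} × {δ, ε, ζ}}; |τ_{X×Y}| = 10.

Enumerate products U × V with U ∈ τ_X, V ∈ τ_Y (deduplicated):
  ∅ × ∅ = {} (∅)
  {x17} × {δ} = {(x17,δ)}
  {x16, x17} × {δ} = {(x16,δ), (x17,δ)}
  {x15, x16, x17} × {δ} = {(x15,δ), (x16,δ), (x17,δ)}
  {x17} × {δ, ε, ζ} = {(x17,δ), (x17,ε), (x17,ζ)}
  {x16, x17} × {δ, ε, ζ} = {(x16,δ), (x16,ε), (x16,ζ), (x17,δ), (x17,ε), (x17,ζ)}
  {x15, x16, x17} × {δ, ε, ζ} = {(x15,δ), (x15,ε), (x15,ζ), (x16,δ), (x16,ε), (x16,ζ), (x17,δ), (x17,ε), (x17,ζ)}
These 7 distinct sets form the basis B.
Close under arbitrary unions to get τ_{X×Y}; counting gives |τ_{X×Y}| = 10.


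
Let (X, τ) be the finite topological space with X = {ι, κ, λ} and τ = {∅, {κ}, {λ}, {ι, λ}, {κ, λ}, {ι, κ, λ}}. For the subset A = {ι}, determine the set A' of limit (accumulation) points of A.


A' = ∅

For each x ∈ X, list the open sets U ∈ τ with x ∈ U, then check whether U ∩ (A ∖ {x}) ≠ ∅ for every such U.
  x = ι: open {ι, λ} ∋ x has {ι, λ} ∩ (A ∖ {ι}) = ∅, so x is NOT a limit point.
  x = κ: open {κ} ∋ x has {κ} ∩ (A ∖ {κ}) = ∅, so x is NOT a limit point.
  x = λ: open {λ} ∋ x has {λ} ∩ (A ∖ {λ}) = ∅, so x is NOT a limit point.
Collecting: A' = ∅.


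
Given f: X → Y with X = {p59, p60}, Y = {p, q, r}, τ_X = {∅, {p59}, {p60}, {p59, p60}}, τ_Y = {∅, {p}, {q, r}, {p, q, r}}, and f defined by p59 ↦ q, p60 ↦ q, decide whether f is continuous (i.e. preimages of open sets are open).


f IS continuous.

Compute f^{-1}(U) for each U ∈ τ_Y:
  U = ∅: f^{-1}(U) = ∅ ∈ τ_X ✓.
  U = {p}: f^{-1}(U) = ∅ ∈ τ_X ✓.
  U = {q, r}: f^{-1}(U) = {p59, p60} ∈ τ_X ✓.
  U = {p, q, r}: f^{-1}(U) = {p59, p60} ∈ τ_X ✓.
Every preimage lies in τ_X, so f IS continuous.


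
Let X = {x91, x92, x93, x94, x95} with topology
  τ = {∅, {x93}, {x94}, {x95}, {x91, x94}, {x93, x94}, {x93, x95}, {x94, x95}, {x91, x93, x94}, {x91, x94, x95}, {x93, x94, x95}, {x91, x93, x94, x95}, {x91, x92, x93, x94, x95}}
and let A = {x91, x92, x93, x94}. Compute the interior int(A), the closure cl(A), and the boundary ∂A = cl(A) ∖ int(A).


int(A) = {x91, x93, x94}, cl(A) = {x91, x92, x93, x94}, ∂A = {x92}.

Closed sets in (X, τ) are complements of opens:
  closed(X, τ) = {∅, {x92}, {x91, x92}, {x92, x93}, {x92, x95}, {x91, x92, x93}, {x91, x92, x94}, {x91, x92, x95}, {x92, x93, x95}, {x91, x92, x93, x94}, {x91, x92, x93, x95}, {x91, x92, x94, x95}, {x91, x92, x93, x94, x95}}.
int(A) = ⋃ {U ∈ τ : U ⊆ A}. Opens contained in A: ∅, {x93}, {x94}, {x91, x94}, {x93, x94}, {x91, x93, x94}.
Taking the union of these: int(A) = {x91, x93, x94}.
cl(A) = ⋂ {C closed : A ⊆ C}. Closed sets containing A: {x91, x92, x93, x94}, {x91, x92, x93, x94, x95}.
Intersecting these: cl(A) = {x91, x92, x93, x94}.
∂A = cl(A) ∖ int(A) = {x91, x92, x93, x94} ∖ {x91, x93, x94} = {x92}.


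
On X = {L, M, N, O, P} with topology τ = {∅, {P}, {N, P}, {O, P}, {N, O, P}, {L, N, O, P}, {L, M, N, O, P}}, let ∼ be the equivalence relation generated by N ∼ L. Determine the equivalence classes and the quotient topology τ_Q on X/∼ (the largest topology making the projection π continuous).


X/∼ = {[L=N], [M], [O], [P]}; |τ_Q| = 5.

Equivalence classes: [L=N], [M], [O], [P].
Quotient map π: X → X/∼ sends L ↦ [L=N], M ↦ [M], N ↦ [L=N], O ↦ [O], P ↦ [P].
For each subset V ⊆ X/∼, compute π^{-1}(V) ⊆ X and check whether π^{-1}(V) ∈ τ. V is open in τ_Q iff π^{-1}(V) ∈ τ.
  V = {}: π^{-1}(V) = ∅ ∈ τ ✓.
  V = {[L=N]}: π^{-1}(V) = {L, N} ∉ τ ✗.
  V = {[M]}: π^{-1}(V) = {M} ∉ τ ✗.
  V = {[L=N], [M]}: π^{-1}(V) = {L, M, N} ∉ τ ✗.
  V = {[O]}: π^{-1}(V) = {O} ∉ τ ✗.
  V = {[L=N], [O]}: π^{-1}(V) = {L, N, O} ∉ τ ✗.
  V = {[M], [O]}: π^{-1}(V) = {M, O} ∉ τ ✗.
  V = {[L=N], [M], [O]}: π^{-1}(V) = {L, M, N, O} ∉ τ ✗.
  V = {[P]}: π^{-1}(V) = {P} ∈ τ ✓.
  V = {[L=N], [P]}: π^{-1}(V) = {L, N, P} ∉ τ ✗.
  V = {[M], [P]}: π^{-1}(V) = {M, P} ∉ τ ✗.
  V = {[L=N], [M], [P]}: π^{-1}(V) = {L, M, N, P} ∉ τ ✗.
  V = {[O], [P]}: π^{-1}(V) = {O, P} ∈ τ ✓.
  V = {[L=N], [O], [P]}: π^{-1}(V) = {L, N, O, P} ∈ τ ✓.
  V = {[M], [O], [P]}: π^{-1}(V) = {M, O, P} ∉ τ ✗.
  V = {[L=N], [M], [O], [P]}: π^{-1}(V) = {L, M, N, O, P} ∈ τ ✓.
Open sets in the quotient: τ_Q = {{}, {[P]}, {[O], [P]}, {[L=N], [O], [P]}, {[L=N], [M], [O], [P]}} (5 elements).


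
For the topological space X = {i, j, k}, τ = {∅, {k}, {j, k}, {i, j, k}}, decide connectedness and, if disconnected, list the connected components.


(X, τ) is connected.

Find clopen sets (U ∈ τ with X ∖ U ∈ τ):
  U = ∅, X ∖ U = {i, j, k} — both open, so U is clopen.
  U = {i, j, k}, X ∖ U = ∅ — both open, so U is clopen.
Only trivial clopens (∅ and X) exist, so (X, τ) is connected.
Compute connected components by grouping points that agree on all clopens:
  component: {i, j, k}


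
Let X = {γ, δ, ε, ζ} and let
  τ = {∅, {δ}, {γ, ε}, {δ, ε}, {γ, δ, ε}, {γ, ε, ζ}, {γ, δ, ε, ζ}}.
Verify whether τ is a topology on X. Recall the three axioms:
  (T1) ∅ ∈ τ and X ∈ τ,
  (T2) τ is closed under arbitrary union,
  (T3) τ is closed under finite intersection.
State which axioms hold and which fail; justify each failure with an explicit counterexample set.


τ is NOT a topology on X.

Axiom (T1): ∅ ∈ τ? Yes; X ∈ τ? Yes.
Axiom (T2/T3): check pairwise unions and intersections of members of τ.
Counterexample for (T3): {γ, ε} ∩ {δ, ε} = {ε} ∉ τ. Therefore τ is NOT a topology.


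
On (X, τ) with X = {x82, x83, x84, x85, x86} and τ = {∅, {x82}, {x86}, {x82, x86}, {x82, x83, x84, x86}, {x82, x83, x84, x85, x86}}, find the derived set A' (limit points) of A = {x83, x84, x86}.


A' = {x83, x84, x85}

For each x ∈ X, list the open sets U ∈ τ with x ∈ U, then check whether U ∩ (A ∖ {x}) ≠ ∅ for every such U.
  x = x82: open {x82} ∋ x has {x82} ∩ (A ∖ {x82}) = ∅, so x is NOT a limit point.
  x = x83: opens ∋ x are {x82, x83, x84, x86}, {x82, x83, x84, x85, x86}; each meets A ∖ {x83}, so x IS a limit point.
  x = x84: opens ∋ x are {x82, x83, x84, x86}, {x82, x83, x84, x85, x86}; each meets A ∖ {x84}, so x IS a limit point.
  x = x85: opens ∋ x are {x82, x83, x84, x85, x86}; each meets A ∖ {x85}, so x IS a limit point.
  x = x86: open {x86} ∋ x has {x86} ∩ (A ∖ {x86}) = ∅, so x is NOT a limit point.
Collecting: A' = {x83, x84, x85}.
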